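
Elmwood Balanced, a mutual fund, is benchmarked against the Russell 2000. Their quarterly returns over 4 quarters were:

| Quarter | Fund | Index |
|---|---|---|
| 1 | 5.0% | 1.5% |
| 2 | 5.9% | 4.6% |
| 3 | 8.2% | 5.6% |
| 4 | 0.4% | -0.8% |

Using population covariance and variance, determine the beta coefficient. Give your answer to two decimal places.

r̄p = 4.8750%,  r̄m = 2.7250%
Cov = Σ(rp − r̄p)(rm − r̄m) / 4 = 6.7756
Var(rm) = Σ(rm − r̄m)² / 4 = 6.4269
β = Cov / Var = 6.7756 / 6.4269 = 1.0543

1.05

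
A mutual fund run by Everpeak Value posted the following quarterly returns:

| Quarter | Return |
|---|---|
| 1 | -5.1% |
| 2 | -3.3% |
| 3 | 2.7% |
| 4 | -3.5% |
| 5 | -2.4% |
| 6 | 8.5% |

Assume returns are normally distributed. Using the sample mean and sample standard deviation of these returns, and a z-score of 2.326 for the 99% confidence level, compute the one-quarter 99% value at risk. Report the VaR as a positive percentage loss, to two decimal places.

Mean return r̄ = -3.10 / 6 = -0.5167%
Σ(r − r̄)² = 132.8483; sample σ = √(132.8483/5) = 5.1546%
VaR = −(r̄ − z·σ) = −(-0.5167 − 2.326 × 5.1546) = −(-12.5063) = 12.5063%

12.51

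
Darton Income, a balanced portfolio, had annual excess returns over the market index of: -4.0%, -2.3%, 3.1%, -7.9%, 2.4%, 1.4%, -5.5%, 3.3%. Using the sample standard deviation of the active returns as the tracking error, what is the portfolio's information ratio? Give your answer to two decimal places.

r̄ = (-4 − 2.3 + 3.1 − 7.9 + 2.4 + 1.4 − 5.5 + 3.3) / 8 = -9.50 / 8 = -1.1875%
Sample σ = √[Σ(r − r̄)² / 7] = √[130.8888 / 7] = √18.6984 = 4.3242%
IR = r̄ / tracking error = -1.1875 / 4.3242 = -0.2746

-0.27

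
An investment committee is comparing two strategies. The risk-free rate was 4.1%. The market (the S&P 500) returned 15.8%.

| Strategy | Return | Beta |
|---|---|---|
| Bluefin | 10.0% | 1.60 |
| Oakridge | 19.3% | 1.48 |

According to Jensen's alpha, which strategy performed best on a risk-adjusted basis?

Bluefin: α = 10.0% − [4.1% + 1.60 × (15.8% − 4.1%)] = -12.820
Oakridge: α = 19.3% − [4.1% + 1.48 × (15.8% − 4.1%)] = -2.116
Highest: Oakridge (-2.116).

Oakridge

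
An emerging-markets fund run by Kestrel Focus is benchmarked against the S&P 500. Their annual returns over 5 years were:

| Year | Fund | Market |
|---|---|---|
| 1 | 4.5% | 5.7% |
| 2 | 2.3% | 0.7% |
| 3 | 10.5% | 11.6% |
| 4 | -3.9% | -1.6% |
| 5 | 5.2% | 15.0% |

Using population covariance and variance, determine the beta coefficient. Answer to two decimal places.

r̄p = 3.7200%,  r̄m = 6.2800%
Cov = Σ(rp − r̄p)(rm − r̄m) / 5 = 23.2984
Var(rm) = Σ(rm − r̄m)² / 5 = 39.5816
β = Cov / Var = 23.2984 / 39.5816 = 0.5886

0.59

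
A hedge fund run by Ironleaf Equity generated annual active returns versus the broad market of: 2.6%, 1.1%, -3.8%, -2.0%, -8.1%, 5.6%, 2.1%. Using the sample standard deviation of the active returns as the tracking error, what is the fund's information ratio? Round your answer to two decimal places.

-0.08

Mean return r̄ = -2.50 / 7 = -0.3571%
Sample σ = √[Σ(r − r̄)² / 6] = √[126.8971 / 6] = √21.1495 = 4.5989%
IR = r̄ / tracking error = -0.3571 / 4.5989 = -0.0776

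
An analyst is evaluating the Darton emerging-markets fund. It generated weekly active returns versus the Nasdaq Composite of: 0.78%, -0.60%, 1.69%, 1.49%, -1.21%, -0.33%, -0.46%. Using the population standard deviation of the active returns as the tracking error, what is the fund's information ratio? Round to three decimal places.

0.187

Mean return r̄ = 1.360 / 7 = 0.1943%
Σ(r − r̄)² = (0.78 − 0.1943)² + (-0.6 − 0.1943)² + … = 7.5650
σ = √[7.5650 / 7] = 1.0396%
IR = r̄ / tracking error = 0.1943 / 1.0396 = 0.1869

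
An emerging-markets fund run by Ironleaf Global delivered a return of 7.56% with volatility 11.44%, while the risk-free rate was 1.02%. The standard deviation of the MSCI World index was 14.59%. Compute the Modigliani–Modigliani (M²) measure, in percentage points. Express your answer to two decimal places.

9.36

Sharpe = (Rp − Rf) / σp = (7.56% − 1.02%) / 11.44% = 0.5717
M² = Rf + Sharpe × σm = 1.02% + 0.5717 × 14.59% = 9.3611%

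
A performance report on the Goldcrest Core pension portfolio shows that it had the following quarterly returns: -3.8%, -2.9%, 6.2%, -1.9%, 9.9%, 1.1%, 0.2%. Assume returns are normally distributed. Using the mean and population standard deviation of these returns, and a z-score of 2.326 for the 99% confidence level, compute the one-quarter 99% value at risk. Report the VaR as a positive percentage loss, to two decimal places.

9.62

r̄ = (-3.8 − 2.9 + 6.2 − 1.9 + 9.9 + 1.1 + 0.2) / 7 = 8.80 / 7 = 1.2571%
Population std dev = √[153.0971 / 7] = 4.6766%
VaR = −(r̄ − z·σ) = −(1.2571 − 2.326 × 4.6766) = −(-9.6207) = 9.6207%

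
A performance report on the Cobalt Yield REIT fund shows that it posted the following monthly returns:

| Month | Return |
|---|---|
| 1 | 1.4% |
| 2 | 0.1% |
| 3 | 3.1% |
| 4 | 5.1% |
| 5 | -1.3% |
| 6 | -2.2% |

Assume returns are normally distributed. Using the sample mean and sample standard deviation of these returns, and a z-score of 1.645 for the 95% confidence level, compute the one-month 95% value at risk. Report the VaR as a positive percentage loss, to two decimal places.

r̄ = (1.4 + 0.1 + 3.1 + 5.1 − 1.3 − 2.2) / 6 = 1.0333%
Σ(r − r̄)² = 37.7133; sample σ = √(37.7133/5) = 2.7464%
VaR = −(r̄ − z·σ) = −(1.0333 − 1.645 × 2.7464) = −(-3.4845) = 3.4845%

3.48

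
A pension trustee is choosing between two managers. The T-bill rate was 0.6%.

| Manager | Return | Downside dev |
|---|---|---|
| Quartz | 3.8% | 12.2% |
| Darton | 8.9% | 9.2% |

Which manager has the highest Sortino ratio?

Quartz: Sortino ratio = (3.8% − 0.6%) / 12.2% = 0.262
Darton: Sortino ratio = (8.9% − 0.6%) / 9.2% = 0.902
Highest: Darton (0.902).

Darton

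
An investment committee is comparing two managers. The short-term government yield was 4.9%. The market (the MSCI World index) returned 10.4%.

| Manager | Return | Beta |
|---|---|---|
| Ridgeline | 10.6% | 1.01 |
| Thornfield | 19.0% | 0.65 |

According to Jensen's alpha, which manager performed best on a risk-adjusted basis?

Thornfield

Ridgeline: α = 10.6% − [4.9% + 1.01 × (10.4% − 4.9%)] = 0.145
Thornfield: α = 19.0% − [4.9% + 0.65 × (10.4% − 4.9%)] = 10.525
Highest: Thornfield (10.525).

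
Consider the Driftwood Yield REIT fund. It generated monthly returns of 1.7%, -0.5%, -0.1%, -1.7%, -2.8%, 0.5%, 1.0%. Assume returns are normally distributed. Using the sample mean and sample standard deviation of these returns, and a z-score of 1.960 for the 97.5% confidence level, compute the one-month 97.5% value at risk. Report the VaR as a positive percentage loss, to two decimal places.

3.33

μ = (1.7 − 0.5 − 0.1 − 1.7 − 2.8 + 0.5 + 1) / 7 = -0.2714%
Σ(r − μ)² = (1.7 − (-0.2714))² + (-0.5 − (-0.2714))² + (-0.1 − (-0.2714))² + … = 14.6143
sample σ = √(14.6143 / 6) = √2.4357 = 1.5607%
VaR = −(μ − z·σ) = −(-0.2714 − 1.960 × 1.5607) = −(-3.3304) = 3.3304%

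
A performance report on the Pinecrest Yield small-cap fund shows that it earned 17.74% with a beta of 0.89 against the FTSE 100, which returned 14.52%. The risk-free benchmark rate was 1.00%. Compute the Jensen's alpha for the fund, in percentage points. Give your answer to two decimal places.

4.71

CAPM expected return = Rf + β(Rm − Rf) = 1.00% + 0.89 × (14.52% − 1.00%) = 1 + 0.89 × 13.52 = 13.0328%
Jensen's α = Rp − E[R] = 17.74% − 13.0328% = 4.7072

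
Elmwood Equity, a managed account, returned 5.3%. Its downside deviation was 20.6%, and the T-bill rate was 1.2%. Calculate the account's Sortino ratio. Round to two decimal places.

Sortino = (Rp − Rf) / σd = (5.3% − 1.2%) / 20.6% = 4.10% / 20.6% = 0.1990

0.20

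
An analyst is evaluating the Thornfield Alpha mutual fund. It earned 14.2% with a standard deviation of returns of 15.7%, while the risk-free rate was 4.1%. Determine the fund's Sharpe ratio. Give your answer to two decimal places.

0.64

Sharpe = (Rp − Rf) / σp = (14.2% − 4.1%) / 15.7% = 10.10% / 15.7% = 0.6433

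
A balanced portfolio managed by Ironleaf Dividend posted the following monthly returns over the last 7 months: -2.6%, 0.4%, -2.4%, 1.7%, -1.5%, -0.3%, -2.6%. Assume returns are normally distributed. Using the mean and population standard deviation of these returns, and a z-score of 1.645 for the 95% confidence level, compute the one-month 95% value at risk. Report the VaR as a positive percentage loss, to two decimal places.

3.61

Mean return r̄ = -7.30 / 7 = -1.0429%
Population std dev = √[17.0571 / 7] = 1.5610%
VaR = −(r̄ − z·σ) = −(-1.0429 − 1.645 × 1.5610) = −(-3.6107) = 3.6107%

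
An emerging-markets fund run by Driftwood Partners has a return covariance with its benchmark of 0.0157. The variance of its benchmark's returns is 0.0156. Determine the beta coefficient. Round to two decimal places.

β = Cov(Rp, Rm) / Var(Rm) = 0.0157 / 0.0156 = 1.0064

1.01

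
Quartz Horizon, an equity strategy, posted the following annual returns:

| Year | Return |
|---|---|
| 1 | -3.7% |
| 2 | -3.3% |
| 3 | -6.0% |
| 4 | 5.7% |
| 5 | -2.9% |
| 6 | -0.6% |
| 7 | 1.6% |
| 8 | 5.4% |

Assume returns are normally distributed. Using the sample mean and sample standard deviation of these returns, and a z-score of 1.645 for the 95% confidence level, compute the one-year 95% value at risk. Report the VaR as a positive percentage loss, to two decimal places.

r̄ = (-3.7 − 3.3 − 6 + 5.7 − 2.9 − 0.6 + 1.6 + 5.4) / 8 = -0.4750%
Sample σ = √[Σ(r − r̄)² / 7] = √[131.7550 / 7] = √18.8221 = 4.3384%
VaR = −(r̄ − z·σ) = −(-0.4750 − 1.645 × 4.3384) = −(-7.6117) = 7.6117%

7.61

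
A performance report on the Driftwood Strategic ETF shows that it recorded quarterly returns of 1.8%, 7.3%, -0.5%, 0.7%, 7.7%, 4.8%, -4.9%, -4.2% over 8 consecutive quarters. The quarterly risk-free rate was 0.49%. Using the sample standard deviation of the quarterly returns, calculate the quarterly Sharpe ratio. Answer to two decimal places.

Mean return μ = 12.70 / 8 = 1.5875%
Σ(r − μ)² = 161.0888; sample σ = √(161.0888/7) = 4.7972%
Sharpe = (μ − rf) / σ = (1.5875 − 0.49) / 4.7972 = 1.0975 / 4.7972 = 0.2288

0.23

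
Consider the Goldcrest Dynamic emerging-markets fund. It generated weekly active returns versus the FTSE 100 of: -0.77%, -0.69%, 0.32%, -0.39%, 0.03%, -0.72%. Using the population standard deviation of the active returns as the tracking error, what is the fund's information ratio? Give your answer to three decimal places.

Mean return μ = -2.220 / 6 = -0.3700%
Σ(r − μ)² = (-0.77 − (-0.3700))² + (-0.69 − (-0.3700))² + … = 1.0214
σ = √[1.0214 / 6] = 0.4126%
IR = μ / tracking error = -0.3700 / 0.4126 = -0.8968

-0.897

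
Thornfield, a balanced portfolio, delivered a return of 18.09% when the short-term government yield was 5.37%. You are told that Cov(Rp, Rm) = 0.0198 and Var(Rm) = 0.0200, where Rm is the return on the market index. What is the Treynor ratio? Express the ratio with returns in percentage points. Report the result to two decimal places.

β = Cov / Var = 0.0198 / 0.0200 = 0.9900
Treynor = (Rp − Rf) / β = (18.09% − 5.37%) / 0.9900 = 12.72 / 0.9900 = 12.8485

12.85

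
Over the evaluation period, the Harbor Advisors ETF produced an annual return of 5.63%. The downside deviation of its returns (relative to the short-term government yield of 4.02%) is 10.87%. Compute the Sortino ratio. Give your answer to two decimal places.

Sortino = (Rp − Rf) / σd = (5.63% − 4.02%) / 10.87% = 1.61% / 10.87% = 0.1481

0.15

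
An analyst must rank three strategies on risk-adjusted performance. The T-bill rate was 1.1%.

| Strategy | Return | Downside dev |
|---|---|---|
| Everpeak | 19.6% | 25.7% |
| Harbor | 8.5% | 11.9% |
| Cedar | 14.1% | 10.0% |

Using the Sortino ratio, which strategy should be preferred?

Everpeak: Sortino ratio = (19.6% − 1.1%) / 25.7% = 0.720
Harbor: Sortino ratio = (8.5% − 1.1%) / 11.9% = 0.622
Cedar: Sortino ratio = (14.1% − 1.1%) / 10.0% = 1.300
Highest: Cedar (1.300).

Cedar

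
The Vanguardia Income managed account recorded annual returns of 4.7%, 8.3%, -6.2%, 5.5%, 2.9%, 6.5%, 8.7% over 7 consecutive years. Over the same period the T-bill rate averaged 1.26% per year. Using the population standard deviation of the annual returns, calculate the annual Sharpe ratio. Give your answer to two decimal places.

0.66

Mean return r̄ = 30.40 / 7 = 4.3429%
Population σ = √[Σ(r − r̄)² / 7] = √[153.9971 / 7] = √21.9996 = 4.6904%
Sharpe = (r̄ − rf) / σ = (4.3429 − 1.26) / 4.6904 = 3.0829 / 4.6904 = 0.6573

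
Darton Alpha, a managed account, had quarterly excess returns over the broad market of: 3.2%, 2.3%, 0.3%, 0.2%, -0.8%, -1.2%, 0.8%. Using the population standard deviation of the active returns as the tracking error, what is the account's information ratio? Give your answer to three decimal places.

Mean return r̄ = 4.80 / 7 = 0.6857%
Σ(r − r̄)² = (3.2 − 0.6857)² + (2.3 − 0.6857)² + (0.3 − 0.6857)² + … = 15.0886
population σ = √(15.0886 / 7) = √2.1555 = 1.4682%
IR = r̄ / tracking error = 0.6857 / 1.4682 = 0.4670

0.467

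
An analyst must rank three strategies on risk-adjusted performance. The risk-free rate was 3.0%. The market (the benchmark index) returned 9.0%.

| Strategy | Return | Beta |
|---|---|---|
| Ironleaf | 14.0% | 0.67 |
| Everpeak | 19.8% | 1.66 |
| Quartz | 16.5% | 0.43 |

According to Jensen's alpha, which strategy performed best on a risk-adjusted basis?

Quartz

Ironleaf: α = 14.0% − [3.0% + 0.67 × (9.0% − 3.0%)] = 6.980
Everpeak: α = 19.8% − [3.0% + 1.66 × (9.0% − 3.0%)] = 6.840
Quartz: α = 16.5% − [3.0% + 0.43 × (9.0% − 3.0%)] = 10.920
Highest: Quartz (10.920).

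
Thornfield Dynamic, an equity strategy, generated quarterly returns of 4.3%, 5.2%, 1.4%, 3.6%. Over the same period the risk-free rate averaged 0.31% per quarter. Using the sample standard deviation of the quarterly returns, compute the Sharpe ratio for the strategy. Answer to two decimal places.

Mean return μ = 14.50 / 4 = 3.6250%
Sample σ = √[Σ(r − μ)² / 3] = √[7.8875 / 3] = √2.6292 = 1.6215%
Sharpe = (μ − rf) / σ = (3.6250 − 0.31) / 1.6215 = 3.3150 / 1.6215 = 2.0444

2.04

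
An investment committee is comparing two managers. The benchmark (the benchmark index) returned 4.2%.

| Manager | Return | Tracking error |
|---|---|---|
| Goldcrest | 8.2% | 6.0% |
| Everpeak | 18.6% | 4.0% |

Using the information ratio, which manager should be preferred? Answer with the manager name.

Everpeak

Goldcrest: IR = (8.2% − 4.2%) / 6.0% = 0.667
Everpeak: IR = (18.6% − 4.2%) / 4.0% = 3.600
Highest: Everpeak (3.600).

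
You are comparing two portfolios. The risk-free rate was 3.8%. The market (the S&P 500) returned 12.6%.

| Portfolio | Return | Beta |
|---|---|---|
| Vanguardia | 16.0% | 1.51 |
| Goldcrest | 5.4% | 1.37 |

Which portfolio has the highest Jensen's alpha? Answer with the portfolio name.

Vanguardia

Vanguardia: α = 16.0% − [3.8% + 1.51 × (12.6% − 3.8%)] = -1.088
Goldcrest: α = 5.4% − [3.8% + 1.37 × (12.6% − 3.8%)] = -10.456
Highest: Vanguardia (-1.088).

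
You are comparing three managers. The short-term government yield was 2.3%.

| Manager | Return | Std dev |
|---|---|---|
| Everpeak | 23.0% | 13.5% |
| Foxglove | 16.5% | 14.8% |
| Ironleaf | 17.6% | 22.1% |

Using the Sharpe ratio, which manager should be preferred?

Everpeak: Sharpe ratio = (23.0% − 2.3%) / 13.5% = 1.533
Foxglove: Sharpe ratio = (16.5% − 2.3%) / 14.8% = 0.959
Ironleaf: Sharpe ratio = (17.6% − 2.3%) / 22.1% = 0.692
Highest: Everpeak (1.533).

Everpeak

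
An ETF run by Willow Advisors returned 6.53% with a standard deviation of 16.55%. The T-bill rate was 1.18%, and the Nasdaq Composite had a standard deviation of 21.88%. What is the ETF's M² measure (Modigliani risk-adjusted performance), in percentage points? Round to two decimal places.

Sharpe = (Rp − Rf) / σp = (6.53% − 1.18%) / 16.55% = 0.3233
M² = Rf + Sharpe × σm = 1.18% + 0.3233 × 21.88% = 8.2538%

8.25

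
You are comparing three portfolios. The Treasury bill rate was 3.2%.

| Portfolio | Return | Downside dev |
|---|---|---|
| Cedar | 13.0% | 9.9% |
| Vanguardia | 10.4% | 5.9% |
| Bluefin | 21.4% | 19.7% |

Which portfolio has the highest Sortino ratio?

Vanguardia

Cedar: Sortino ratio = (13.0% − 3.2%) / 9.9% = 0.990
Vanguardia: Sortino ratio = (10.4% − 3.2%) / 5.9% = 1.220
Bluefin: Sortino ratio = (21.4% − 3.2%) / 19.7% = 0.924
Highest: Vanguardia (1.220).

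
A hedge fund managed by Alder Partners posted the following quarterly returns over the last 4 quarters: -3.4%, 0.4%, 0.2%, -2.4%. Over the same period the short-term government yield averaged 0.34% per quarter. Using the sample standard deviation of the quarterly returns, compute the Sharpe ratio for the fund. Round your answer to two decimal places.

μ = (-3.4 + 0.4 + 0.2 − 2.4) / 4 = -5.20 / 4 = -1.3000%
Σ(r − μ)² = (-3.4 − (-1.3000))² + (0.4 − (-1.3000))² + … = 10.7600
sample σ = √(10.7600 / 3) = √3.5867 = 1.8939%
Sharpe = (μ − rf) / σ = (-1.3000 − 0.34) / 1.8939 = -1.6400 / 1.8939 = -0.8659

-0.87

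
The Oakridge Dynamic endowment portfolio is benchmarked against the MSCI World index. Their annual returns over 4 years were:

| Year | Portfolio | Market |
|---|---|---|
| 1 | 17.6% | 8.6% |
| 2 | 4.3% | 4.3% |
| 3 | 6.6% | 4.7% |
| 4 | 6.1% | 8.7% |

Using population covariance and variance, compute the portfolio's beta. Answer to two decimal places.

r̄p = 8.6500%,  r̄m = 6.5750%
Cov = Σ(rp − r̄p)(rm − r̄m) / 4 = 6.6113
Var(rm) = Σ(rm − r̄m)² / 4 = 4.3269
β = Cov / Var = 6.6113 / 4.3269 = 1.5280

1.53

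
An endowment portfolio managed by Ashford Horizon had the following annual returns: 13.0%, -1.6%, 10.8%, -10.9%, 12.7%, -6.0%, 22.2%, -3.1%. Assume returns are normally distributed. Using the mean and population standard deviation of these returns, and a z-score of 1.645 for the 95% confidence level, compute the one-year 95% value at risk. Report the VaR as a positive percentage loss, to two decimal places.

r̄ = (13 − 1.6 + 10.8 − 10.9 + 12.7 − 6 + 22.2 − 3.1) / 8 = 37.10 / 8 = 4.6375%
Population σ = √[Σ(r − r̄)² / 8] = √[934.6988 / 8] = √116.8374 = 10.8091%
VaR = −(r̄ − z·σ) = −(4.6375 − 1.645 × 10.8091) = −(-13.1435) = 13.1435%

13.14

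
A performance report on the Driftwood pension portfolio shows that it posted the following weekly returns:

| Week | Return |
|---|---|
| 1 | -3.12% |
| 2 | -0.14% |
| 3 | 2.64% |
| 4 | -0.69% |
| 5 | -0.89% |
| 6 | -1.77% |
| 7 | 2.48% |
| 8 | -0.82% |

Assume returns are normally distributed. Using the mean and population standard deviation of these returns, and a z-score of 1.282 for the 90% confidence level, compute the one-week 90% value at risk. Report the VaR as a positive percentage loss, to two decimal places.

2.66

μ = (-3.12 − 0.14 + 2.64 − 0.69 − 0.89 − 1.77 + 2.48 − 0.82) / 8 = -0.2888%
Population std dev = √[27.2805 / 8] = 1.8466%
VaR = −(μ − z·σ) = −(-0.2888 − 1.282 × 1.8466) = −(-2.6561) = 2.6561%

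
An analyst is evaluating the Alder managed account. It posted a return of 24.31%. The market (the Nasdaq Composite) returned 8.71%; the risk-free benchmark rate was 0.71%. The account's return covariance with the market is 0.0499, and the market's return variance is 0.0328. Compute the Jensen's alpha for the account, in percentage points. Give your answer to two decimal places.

β = Cov / Var = 0.0499 / 0.0328 = 1.5213
E[R] = Rf + β(Rm − Rf) = 0.71% + 1.5213 × (8.71% − 0.71%) = 12.8804%
α = Rp − E[R] = 24.31% − 12.8804% = 11.4296

11.43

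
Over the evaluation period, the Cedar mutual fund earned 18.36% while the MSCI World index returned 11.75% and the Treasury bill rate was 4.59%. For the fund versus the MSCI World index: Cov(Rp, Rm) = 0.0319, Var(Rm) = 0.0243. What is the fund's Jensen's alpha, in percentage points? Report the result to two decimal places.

4.37

β = Cov / Var = 0.0319 / 0.0243 = 1.3128
E[R] = Rf + β(Rm − Rf) = 4.59% + 1.3128 × (11.75% − 4.59%) = 13.9896%
α = Rp − E[R] = 18.36% − 13.9896% = 4.3704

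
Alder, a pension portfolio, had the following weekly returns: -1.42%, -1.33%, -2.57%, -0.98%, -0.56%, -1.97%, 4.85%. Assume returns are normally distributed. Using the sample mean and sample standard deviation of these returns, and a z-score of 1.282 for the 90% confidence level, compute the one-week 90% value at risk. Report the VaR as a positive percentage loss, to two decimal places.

3.74

r̄ = (-1.42 − 1.33 − 2.57 − 0.98 − 0.56 − 1.97 + 4.85) / 7 = -3.980 / 7 = -0.5686%
Σ(r − r̄)² = (-1.42 − (-0.5686))² + (-1.33 − (-0.5686))² + … = 36.8047
sample σ = √(36.8047 / 6) = √6.1341 = 2.4767%
VaR = −(r̄ − z·σ) = −(-0.5686 − 1.282 × 2.4767) = −(-3.7437) = 3.7437%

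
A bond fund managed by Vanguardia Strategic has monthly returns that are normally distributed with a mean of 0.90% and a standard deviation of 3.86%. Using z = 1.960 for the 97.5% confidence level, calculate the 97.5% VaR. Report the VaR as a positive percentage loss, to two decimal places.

6.67

VaR (as % loss) = −(μ − z·σ) = −(0.90% − 1.960 × 3.86%) = −(-6.6656%) = 6.6656%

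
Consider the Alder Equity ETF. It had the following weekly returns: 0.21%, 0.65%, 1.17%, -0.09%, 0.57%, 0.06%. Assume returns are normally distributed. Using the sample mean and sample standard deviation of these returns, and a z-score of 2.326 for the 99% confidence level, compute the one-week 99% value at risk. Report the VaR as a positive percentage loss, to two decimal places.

0.65

μ = (0.21 + 0.65 + 1.17 − 0.09 + 0.57 + 0.06) / 6 = 0.4283%
Σ(r − μ)² = 1.0713; sample σ = √(1.0713/5) = 0.4629%
VaR = −(μ − z·σ) = −(0.4283 − 2.326 × 0.4629) = −(-0.6484) = 0.6484%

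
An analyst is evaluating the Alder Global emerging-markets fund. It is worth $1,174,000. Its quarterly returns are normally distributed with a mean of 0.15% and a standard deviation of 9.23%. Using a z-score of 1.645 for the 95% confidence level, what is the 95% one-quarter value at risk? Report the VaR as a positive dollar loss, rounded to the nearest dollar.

$176,492

Return at the 95% tail: μ − z·σ = 0.15% − 1.645 × 9.23% = 0.15 − 15.18335 = -15.03335%
VaR = −(-15.03335%) × $1,174,000 = 15.03335% × $1,174,000 = $176,492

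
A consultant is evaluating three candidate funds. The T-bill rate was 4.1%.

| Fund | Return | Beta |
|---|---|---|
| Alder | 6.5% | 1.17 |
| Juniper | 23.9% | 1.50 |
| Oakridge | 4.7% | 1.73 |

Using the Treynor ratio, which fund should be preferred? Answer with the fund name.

Alder: Treynor = (6.5% − 4.1%) / 1.17 = 2.051
Juniper: Treynor = (23.9% − 4.1%) / 1.50 = 13.200
Oakridge: Treynor = (4.7% − 4.1%) / 1.73 = 0.347
Highest: Juniper (13.200).

Juniper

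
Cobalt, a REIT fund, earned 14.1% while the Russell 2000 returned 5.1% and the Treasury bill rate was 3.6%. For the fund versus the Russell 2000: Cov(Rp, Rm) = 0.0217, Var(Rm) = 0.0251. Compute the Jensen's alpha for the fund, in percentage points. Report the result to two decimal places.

β = Cov / Var = 0.0217 / 0.0251 = 0.8645
E[R] = Rf + β(Rm − Rf) = 3.6% + 0.8645 × (5.1% − 3.6%) = 4.8968%
α = Rp − E[R] = 14.1% − 4.8968% = 9.2032

9.20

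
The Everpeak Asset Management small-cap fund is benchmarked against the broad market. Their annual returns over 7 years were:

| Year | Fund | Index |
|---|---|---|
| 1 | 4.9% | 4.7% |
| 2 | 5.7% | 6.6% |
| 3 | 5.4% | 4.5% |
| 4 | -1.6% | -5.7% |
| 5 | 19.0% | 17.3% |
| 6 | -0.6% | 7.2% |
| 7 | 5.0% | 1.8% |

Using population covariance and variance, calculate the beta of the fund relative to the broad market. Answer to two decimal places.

0.81

r̄p = 5.4000%,  r̄m = 5.2000%
Cov = Σ(rp − r̄p)(rm − r̄m) / 7 = 32.9843
Var(rm) = Σ(rm − r̄m)² / 7 = 40.4971
β = Cov / Var = 32.9843 / 40.4971 = 0.8145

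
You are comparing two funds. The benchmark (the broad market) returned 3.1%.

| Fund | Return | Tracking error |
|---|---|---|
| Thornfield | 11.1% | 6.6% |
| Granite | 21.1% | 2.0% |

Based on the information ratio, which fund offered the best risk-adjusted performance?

Granite

Thornfield: IR = (11.1% − 3.1%) / 6.6% = 1.212
Granite: IR = (21.1% − 3.1%) / 2.0% = 9.000
Highest: Granite (9.000).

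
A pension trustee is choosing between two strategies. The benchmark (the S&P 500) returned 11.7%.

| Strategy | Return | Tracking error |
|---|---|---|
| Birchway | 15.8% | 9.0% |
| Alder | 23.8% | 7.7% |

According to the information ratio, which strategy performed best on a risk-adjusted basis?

Alder

Birchway: IR = (15.8% − 11.7%) / 9.0% = 0.456
Alder: IR = (23.8% − 11.7%) / 7.7% = 1.571
Highest: Alder (1.571).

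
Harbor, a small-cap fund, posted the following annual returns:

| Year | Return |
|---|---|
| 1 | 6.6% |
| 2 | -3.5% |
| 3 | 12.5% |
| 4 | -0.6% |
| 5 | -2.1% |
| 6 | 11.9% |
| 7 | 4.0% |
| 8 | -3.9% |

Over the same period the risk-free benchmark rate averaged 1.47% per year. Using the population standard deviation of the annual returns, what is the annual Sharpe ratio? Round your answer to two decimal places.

r̄ = (6.6 − 3.5 + 12.5 − 0.6 − 2.1 + 11.9 + 4 − 3.9) / 8 = 3.1125%
Σ(r − r̄)² = (6.6 − 3.1125)² + (-3.5 − 3.1125)² + … = 312.1488
σ = √[312.1488 / 8] = 6.2465%
Sharpe = (r̄ − rf) / σ = (3.1125 − 1.47) / 6.2465 = 1.6425 / 6.2465 = 0.2629

0.26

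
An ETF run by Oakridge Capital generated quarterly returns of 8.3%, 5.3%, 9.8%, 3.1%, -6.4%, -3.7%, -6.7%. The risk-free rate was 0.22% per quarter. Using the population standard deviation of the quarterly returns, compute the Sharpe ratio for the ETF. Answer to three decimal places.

0.182

Mean return r̄ = 9.70 / 7 = 1.3857%
Σ(r − r̄)² = (8.3 − 1.3857)² + (5.3 − 1.3857)² + (9.8 − 1.3857)² + … = 288.7286
σ = √[288.7286 / 7] = 6.4224%
Sharpe = (r̄ − rf) / σ = (1.3857 − 0.22) / 6.4224 = 1.1657 / 6.4224 = 0.1815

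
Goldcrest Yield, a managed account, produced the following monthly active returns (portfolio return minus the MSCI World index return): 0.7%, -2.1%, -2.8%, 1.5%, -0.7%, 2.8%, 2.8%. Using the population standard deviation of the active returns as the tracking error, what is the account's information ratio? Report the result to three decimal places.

0.151

Mean return r̄ = 2.20 / 7 = 0.3143%
Σ(r − r̄)² = (0.7 − 0.3143)² + (-2.1 − 0.3143)² + … = 30.4686
population σ = √(30.4686 / 7) = √4.3527 = 2.0863%
IR = r̄ / tracking error = 0.3143 / 2.0863 = 0.1506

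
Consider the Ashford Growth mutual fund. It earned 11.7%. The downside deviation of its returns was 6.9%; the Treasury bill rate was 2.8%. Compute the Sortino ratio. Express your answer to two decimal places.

Sortino = (Rp − Rf) / σd = (11.7% − 2.8%) / 6.9% = 8.90% / 6.9% = 1.2899

1.29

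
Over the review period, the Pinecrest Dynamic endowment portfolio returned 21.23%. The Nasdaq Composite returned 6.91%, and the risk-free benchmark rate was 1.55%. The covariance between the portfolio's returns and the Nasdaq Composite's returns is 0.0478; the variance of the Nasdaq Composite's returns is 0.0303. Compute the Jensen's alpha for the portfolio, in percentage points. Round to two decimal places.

β = Cov / Var = 0.0478 / 0.0303 = 1.5776
E[R] = Rf + β(Rm − Rf) = 1.55% + 1.5776 × (6.91% − 1.55%) = 10.0059%
α = Rp − E[R] = 21.23% − 10.0059% = 11.2241

11.22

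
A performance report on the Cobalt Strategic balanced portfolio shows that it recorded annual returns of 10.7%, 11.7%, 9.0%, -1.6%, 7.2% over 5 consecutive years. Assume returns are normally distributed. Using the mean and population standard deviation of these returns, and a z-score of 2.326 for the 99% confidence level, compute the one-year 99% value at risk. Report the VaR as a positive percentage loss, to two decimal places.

r̄ = (10.7 + 11.7 + 9 − 1.6 + 7.2) / 5 = 37.00 / 5 = 7.4000%
Population std dev = √[112.9800 / 5] = 4.7535%
VaR = −(r̄ − z·σ) = −(7.4000 − 2.326 × 4.7535) = −(-3.6566) = 3.6566%

3.66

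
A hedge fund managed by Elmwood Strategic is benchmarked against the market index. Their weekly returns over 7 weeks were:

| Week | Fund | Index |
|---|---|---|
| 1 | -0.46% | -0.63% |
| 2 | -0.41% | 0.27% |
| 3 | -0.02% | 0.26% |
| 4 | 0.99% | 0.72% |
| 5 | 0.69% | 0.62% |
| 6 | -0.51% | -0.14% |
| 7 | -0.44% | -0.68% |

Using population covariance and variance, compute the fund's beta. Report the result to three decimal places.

0.893

r̄p = -0.0229%,  r̄m = 0.0600%
Cov = Σ(rp − r̄p)(rm − r̄m) / 7 = 0.2421
Var(rm) = Σ(rm − r̄m)² / 7 = 0.2710
β = Cov / Var = 0.2421 / 0.2710 = 0.8934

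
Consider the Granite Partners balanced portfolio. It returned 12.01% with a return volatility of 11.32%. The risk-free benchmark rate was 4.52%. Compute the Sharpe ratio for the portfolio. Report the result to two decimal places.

Sharpe = (Rp − Rf) / σp = (12.01% − 4.52%) / 11.32% = 7.49% / 11.32% = 0.6617

0.66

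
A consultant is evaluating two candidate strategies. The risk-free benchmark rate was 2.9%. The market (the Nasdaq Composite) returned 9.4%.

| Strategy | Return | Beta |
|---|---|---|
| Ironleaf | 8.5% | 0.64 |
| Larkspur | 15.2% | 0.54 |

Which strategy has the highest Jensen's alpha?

Larkspur

Ironleaf: α = 8.5% − [2.9% + 0.64 × (9.4% − 2.9%)] = 1.440
Larkspur: α = 15.2% − [2.9% + 0.54 × (9.4% − 2.9%)] = 8.790
Highest: Larkspur (8.790).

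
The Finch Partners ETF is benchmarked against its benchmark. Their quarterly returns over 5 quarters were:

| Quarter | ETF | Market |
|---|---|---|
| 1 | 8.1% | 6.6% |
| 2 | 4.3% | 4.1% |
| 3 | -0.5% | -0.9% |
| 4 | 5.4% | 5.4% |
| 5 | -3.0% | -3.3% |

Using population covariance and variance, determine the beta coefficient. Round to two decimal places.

1.05

r̄p = 2.8600%,  r̄m = 2.3800%
Cov = Σ(rp − r̄p)(rm − r̄m) / 5 = 15.3132
Var(rm) = Σ(rm − r̄m)² / 5 = 14.5816
β = Cov / Var = 15.3132 / 14.5816 = 1.0502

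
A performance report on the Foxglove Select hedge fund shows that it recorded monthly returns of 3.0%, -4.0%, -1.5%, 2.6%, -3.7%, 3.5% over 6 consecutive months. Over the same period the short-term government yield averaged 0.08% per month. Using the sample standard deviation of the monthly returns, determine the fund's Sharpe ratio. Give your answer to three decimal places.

-0.028

Mean return r̄ = -0.10 / 6 = -0.0167%
Σ(r − r̄)² = (3 − (-0.0167))² + (-4 − (-0.0167))² + (-1.5 − (-0.0167))² + … = 59.9483
σ = √[59.9483 / 5] = 3.4626%
Sharpe = (r̄ − rf) / σ = (-0.0167 − 0.08) / 3.4626 = -0.0967 / 3.4626 = -0.0279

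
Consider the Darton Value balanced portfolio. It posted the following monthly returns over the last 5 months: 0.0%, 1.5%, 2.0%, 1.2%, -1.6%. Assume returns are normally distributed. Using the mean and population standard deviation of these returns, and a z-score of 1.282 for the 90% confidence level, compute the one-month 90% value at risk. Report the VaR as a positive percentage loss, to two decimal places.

r̄ = (0 + 1.5 + 2 + 1.2 − 1.6) / 5 = 0.6200%
Σ(r − r̄)² = (0 − 0.6200)² + (1.5 − 0.6200)² + (2 − 0.6200)² + … = 8.3280
σ = √[8.3280 / 5] = 1.2906%
VaR = −(r̄ − z·σ) = −(0.6200 − 1.282 × 1.2906) = −(-1.0345) = 1.0345%

1.03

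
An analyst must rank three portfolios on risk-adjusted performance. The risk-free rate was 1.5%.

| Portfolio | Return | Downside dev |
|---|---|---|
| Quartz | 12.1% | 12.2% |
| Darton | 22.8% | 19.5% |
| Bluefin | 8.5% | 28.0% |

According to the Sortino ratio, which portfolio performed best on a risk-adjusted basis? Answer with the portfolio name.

Quartz: Sortino ratio = (12.1% − 1.5%) / 12.2% = 0.869
Darton: Sortino ratio = (22.8% − 1.5%) / 19.5% = 1.092
Bluefin: Sortino ratio = (8.5% − 1.5%) / 28.0% = 0.250
Highest: Darton (1.092).

Darton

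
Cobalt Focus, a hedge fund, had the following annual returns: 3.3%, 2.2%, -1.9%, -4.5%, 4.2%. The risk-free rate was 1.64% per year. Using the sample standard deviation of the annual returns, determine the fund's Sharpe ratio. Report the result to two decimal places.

-0.26

r̄ = (3.3 + 2.2 − 1.9 − 4.5 + 4.2) / 5 = 3.30 / 5 = 0.6600%
Σ(r − r̄)² = (3.3 − 0.6600)² + (2.2 − 0.6600)² + (-1.9 − 0.6600)² + … = 55.0520
σ = √[55.0520 / 4] = 3.7099%
Sharpe = (r̄ − rf) / σ = (0.6600 − 1.64) / 3.7099 = -0.9800 / 3.7099 = -0.2642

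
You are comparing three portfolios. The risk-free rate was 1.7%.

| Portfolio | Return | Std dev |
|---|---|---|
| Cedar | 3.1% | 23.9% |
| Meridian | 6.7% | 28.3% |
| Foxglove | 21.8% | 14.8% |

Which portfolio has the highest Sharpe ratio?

Foxglove

Cedar: Sharpe ratio = (3.1% − 1.7%) / 23.9% = 0.059
Meridian: Sharpe ratio = (6.7% − 1.7%) / 28.3% = 0.177
Foxglove: Sharpe ratio = (21.8% − 1.7%) / 14.8% = 1.358
Highest: Foxglove (1.358).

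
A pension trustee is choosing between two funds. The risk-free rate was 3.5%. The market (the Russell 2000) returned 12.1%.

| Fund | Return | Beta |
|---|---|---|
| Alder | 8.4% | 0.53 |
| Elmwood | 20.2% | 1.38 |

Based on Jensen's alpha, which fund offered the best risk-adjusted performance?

Elmwood

Alder: α = 8.4% − [3.5% + 0.53 × (12.1% − 3.5%)] = 0.342
Elmwood: α = 20.2% − [3.5% + 1.38 × (12.1% − 3.5%)] = 4.832
Highest: Elmwood (4.832).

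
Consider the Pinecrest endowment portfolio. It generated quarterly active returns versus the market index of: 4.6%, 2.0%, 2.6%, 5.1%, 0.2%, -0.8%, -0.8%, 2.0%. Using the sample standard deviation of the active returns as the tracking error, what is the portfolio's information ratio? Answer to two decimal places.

Mean return r̄ = 14.90 / 8 = 1.8625%
Σ(r − r̄)² = 35.4988; sample σ = √(35.4988/7) = 2.2519%
IR = r̄ / tracking error = 1.8625 / 2.2519 = 0.8271

0.83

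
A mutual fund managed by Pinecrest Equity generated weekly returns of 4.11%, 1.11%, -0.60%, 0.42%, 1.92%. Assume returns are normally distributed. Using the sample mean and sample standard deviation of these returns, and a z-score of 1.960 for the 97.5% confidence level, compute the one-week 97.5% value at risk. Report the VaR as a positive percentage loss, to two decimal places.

r̄ = (4.11 + 1.11 − 0.6 + 0.42 + 1.92) / 5 = 6.960 / 5 = 1.3920%
Σ(r − r̄)² = 12.6587; sample σ = √(12.6587/4) = 1.7790%
VaR = −(r̄ − z·σ) = −(1.3920 − 1.960 × 1.7790) = −(-2.0948) = 2.0948%

2.09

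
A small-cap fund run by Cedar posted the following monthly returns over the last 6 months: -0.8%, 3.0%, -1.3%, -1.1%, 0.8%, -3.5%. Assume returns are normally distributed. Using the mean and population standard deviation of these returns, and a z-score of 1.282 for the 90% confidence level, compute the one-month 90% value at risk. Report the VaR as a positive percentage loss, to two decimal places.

3.05

r̄ = (-0.8 + 3 − 1.3 − 1.1 + 0.8 − 3.5) / 6 = -0.4833%
Population σ = √[Σ(r − r̄)² / 6] = √[24.0283 / 6] = √4.0047 = 2.0012%
VaR = −(r̄ − z·σ) = −(-0.4833 − 1.282 × 2.0012) = −(-3.0488) = 3.0488%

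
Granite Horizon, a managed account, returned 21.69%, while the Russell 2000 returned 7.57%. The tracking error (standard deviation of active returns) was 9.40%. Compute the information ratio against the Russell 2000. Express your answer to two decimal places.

1.50

IR = (Rp − Rb) / TE = (21.69% − 7.57%) / 9.40% = 14.12% / 9.40% = 1.5021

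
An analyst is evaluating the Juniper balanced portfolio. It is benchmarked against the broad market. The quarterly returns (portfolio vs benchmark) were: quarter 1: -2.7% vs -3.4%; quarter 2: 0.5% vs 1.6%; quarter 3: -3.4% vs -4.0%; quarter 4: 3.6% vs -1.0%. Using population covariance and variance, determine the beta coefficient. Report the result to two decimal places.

0.85

r̄p = -0.5000%,  r̄m = -1.7000%
Cov = Σ(rp − r̄p)(rm − r̄m) / 4 = 4.1450
Var(rm) = Σ(rm − r̄m)² / 4 = 4.8900
β = Cov / Var = 4.1450 / 4.8900 = 0.8476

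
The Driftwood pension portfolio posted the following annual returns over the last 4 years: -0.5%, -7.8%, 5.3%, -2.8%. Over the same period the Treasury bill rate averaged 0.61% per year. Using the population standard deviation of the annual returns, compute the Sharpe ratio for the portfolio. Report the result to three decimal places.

μ = (-0.5 − 7.8 + 5.3 − 2.8) / 4 = -5.80 / 4 = -1.4500%
Σ(r − μ)² = (-0.5 − (-1.4500))² + (-7.8 − (-1.4500))² + … = 88.6100
population σ = √(88.6100 / 4) = √22.1525 = 4.7066%
Sharpe = (μ − rf) / σ = (-1.4500 − 0.61) / 4.7066 = -2.0600 / 4.7066 = -0.4377

-0.438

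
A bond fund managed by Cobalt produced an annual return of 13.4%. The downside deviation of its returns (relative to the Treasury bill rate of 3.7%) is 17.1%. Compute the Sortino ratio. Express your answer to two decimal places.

Sortino = (Rp − Rf) / σd = (13.4% − 3.7%) / 17.1% = 9.70% / 17.1% = 0.5673

0.57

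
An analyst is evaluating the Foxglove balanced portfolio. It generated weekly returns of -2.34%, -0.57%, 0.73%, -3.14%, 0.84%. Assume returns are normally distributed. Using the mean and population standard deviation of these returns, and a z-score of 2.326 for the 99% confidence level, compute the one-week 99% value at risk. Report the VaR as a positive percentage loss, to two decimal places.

4.63

r̄ = (-2.34 − 0.57 + 0.73 − 3.14 + 0.84) / 5 = -0.8960%
Population std dev = √[12.8845 / 5] = 1.6053%
VaR = −(r̄ − z·σ) = −(-0.8960 − 2.326 × 1.6053) = −(-4.6299) = 4.6299%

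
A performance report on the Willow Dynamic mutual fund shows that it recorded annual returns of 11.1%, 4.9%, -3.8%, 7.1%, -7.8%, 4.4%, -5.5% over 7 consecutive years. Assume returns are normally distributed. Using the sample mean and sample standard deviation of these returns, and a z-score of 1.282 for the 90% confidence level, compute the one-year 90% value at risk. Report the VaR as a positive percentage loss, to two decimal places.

r̄ = (11.1 + 4.9 − 3.8 + 7.1 − 7.8 + 4.4 − 5.5) / 7 = 10.40 / 7 = 1.4857%
Σ(r − r̄)² = (11.1 − 1.4857)² + (4.9 − 1.4857)² + … = 307.0686
sample σ = √(307.0686 / 6) = √51.1781 = 7.1539%
VaR = −(r̄ − z·σ) = −(1.4857 − 1.282 × 7.1539) = −(-7.6856) = 7.6856%

7.69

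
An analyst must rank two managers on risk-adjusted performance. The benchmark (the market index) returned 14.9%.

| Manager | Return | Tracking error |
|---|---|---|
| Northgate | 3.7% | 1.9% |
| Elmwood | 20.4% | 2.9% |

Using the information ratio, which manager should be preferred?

Elmwood

Northgate: IR = (3.7% − 14.9%) / 1.9% = -5.895
Elmwood: IR = (20.4% − 14.9%) / 2.9% = 1.897
Highest: Elmwood (1.897).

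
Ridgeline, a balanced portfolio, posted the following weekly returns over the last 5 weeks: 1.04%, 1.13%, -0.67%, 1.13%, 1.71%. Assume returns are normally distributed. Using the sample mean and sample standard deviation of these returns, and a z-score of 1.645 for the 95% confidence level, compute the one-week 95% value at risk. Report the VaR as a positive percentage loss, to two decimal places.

0.61

μ = (1.04 + 1.13 − 0.67 + 1.13 + 1.71) / 5 = 0.8680%
Sample σ = √[Σ(r − μ)² / 4] = √[3.2413 / 4] = √0.8103 = 0.9002%
VaR = −(μ − z·σ) = −(0.8680 − 1.645 × 0.9002) = −(-0.6128) = 0.6128%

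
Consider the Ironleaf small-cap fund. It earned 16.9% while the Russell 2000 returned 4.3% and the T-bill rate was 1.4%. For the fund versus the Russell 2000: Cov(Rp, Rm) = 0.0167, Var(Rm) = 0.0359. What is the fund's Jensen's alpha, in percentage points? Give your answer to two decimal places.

β = Cov / Var = 0.0167 / 0.0359 = 0.4652
E[R] = Rf + β(Rm − Rf) = 1.4% + 0.4652 × (4.3% − 1.4%) = 2.7491%
α = Rp − E[R] = 16.9% − 2.7491% = 14.1509

14.15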